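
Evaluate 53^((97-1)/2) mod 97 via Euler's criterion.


p = 97 is prime and the exponent is (p-1)/2 = 48, so by Euler's criterion 53^48 = (53/97) = +1 or -1 mod 97.
Compute by square-and-multiply:
  48 = 32 + 16 (binary 110000)
  Repeated squaring mod 97: 53^1 = 53, 53^2 = 93, 53^4 = 16, 53^8 = 62, 53^16 = 61, 53^32 = 35
  53^48 = 53^32 * 53^16 = 35 * 61 mod 97
    35 * 61 = 2135 = 1 mod 97
  53^48 = 1 mod 97
Result 1: 53 is a quadratic residue mod 97.
53^48 mod 97 = 1

1


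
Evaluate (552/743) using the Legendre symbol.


p = 743 is prime, so compute (552/743) with the reciprocity algorithm (Jacobi-symbol steps: pull out 2s via (2/n), flip via reciprocity, reduce):
  pull out 2: (2/743) = +1  (since 743 mod 8 = 7)
  pull out 2: (2/743) = +1  (since 743 mod 8 = 7)
  pull out 2: (2/743) = +1  (since 743 mod 8 = 7)
  reciprocity: (69/743) -> +(743/69)
  reduce: (53/69)
  reciprocity: (53/69) -> +(69/53)
  reduce: (16/53)
  pull out 2: (2/53) = -1  (since 53 mod 8 = 5)
  pull out 2: (2/53) = -1  (since 53 mod 8 = 5)
  pull out 2: (2/53) = -1  (since 53 mod 8 = 5)
  pull out 2: (2/53) = -1  (since 53 mod 8 = 5)
  (1/53) = 1
Product of signs = 1
(552/743) = 1

1


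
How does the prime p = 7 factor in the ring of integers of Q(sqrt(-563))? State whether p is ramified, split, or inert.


K = Q(sqrt(-563)). Since d mod 4 = 1, disc(K) = -563.
Check p | disc: -563 mod 7 = 4.
p does not divide disc. Compute Legendre symbol (d/p):
4^((7-1)/2) mod 7 = 1
(d/p) = 1, so p splits: (p) = P*P' with e=1, f=1, g=2.
Therefore p is split.

split


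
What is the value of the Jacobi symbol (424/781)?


Compute (424/781) via quadratic reciprocity:
  pull out 2: (2/781) = -1  (since 781 mod 8 = 5)
  pull out 2: (2/781) = -1  (since 781 mod 8 = 5)
  pull out 2: (2/781) = -1  (since 781 mod 8 = 5)
  reciprocity: (53/781) -> +(781/53)
  reduce: (39/53)
  reciprocity: (39/53) -> +(53/39)
  reduce: (14/39)
  pull out 2: (2/39) = +1  (since 39 mod 8 = 7)
  reciprocity: (7/39) -> -(39/7)
  reduce: (4/7)
  pull out 2: (2/7) = +1  (since 7 mod 8 = 7)
  pull out 2: (2/7) = +1  (since 7 mod 8 = 7)
  (1/7) = 1
Product of signs = 1

1


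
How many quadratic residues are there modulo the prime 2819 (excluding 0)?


For prime p, the number of non-zero quadratic residues is (p-1)/2.
= (2819-1)/2
= 1409

1409


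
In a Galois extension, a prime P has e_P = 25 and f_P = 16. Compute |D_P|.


|D_P| = e * f
= 25 * 16
= 400

400


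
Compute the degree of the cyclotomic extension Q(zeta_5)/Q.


The degree equals Euler's totient phi(5).
5 = 5
phi(5) = 4

4


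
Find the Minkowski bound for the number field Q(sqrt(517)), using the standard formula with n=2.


d = 517, d mod 4 = 1, so disc(K) = d = 517; |disc(K)| = 517
Real quadratic field, so n = 2, s = r2 = 0, r1 = 2
M = (n!/n^n) * (4/pi)^s * sqrt(|disc(K)|) = (2!/2^2) * (4/pi)^0 * sqrt(517)
= 0.5 * 1.000000 * 22.737634
= 11.3688

11.3688


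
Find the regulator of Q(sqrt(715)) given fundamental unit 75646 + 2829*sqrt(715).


epsilon = 75646 + 2829*sqrt(715)
= 151292.0000
R = ln(151292.0000)
= 11.9270

11.9270


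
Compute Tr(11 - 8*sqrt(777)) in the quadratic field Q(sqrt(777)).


Tr(a + b*sqrt(d)) = (a + b*sqrt(d)) + (a - b*sqrt(d)) = 2a
= 2 * (11)
= 22

22


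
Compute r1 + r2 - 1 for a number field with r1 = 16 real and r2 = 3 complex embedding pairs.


By Dirichlet's unit theorem:
rank = r1 + r2 - 1
= 16 + 3 - 1
= 18

18


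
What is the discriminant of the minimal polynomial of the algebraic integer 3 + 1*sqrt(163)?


The element 3 + 1*sqrt(163) has minimal polynomial:
x^2 - 6*x - 154
Discriminant = (-6)^2 - 4*(-154)
= 36 + 616
= 652

652


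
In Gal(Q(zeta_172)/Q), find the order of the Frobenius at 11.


The Frobenius at p in Gal(Q(zeta_n)/Q) = (Z/nZ)* is the class of p, so its order is ord_172(11), the smallest k >= 1 with 11^k = 1 mod 172.
n = 172 = 2^2 * 43, phi(172) = 84; the order divides phi(n).
Divisors of 84: 1, 2, 3, 4, 6, 7, 12, 14, 21, 28, 42, 84
Repeated squaring mod 172: 11^1 = 11, 11^2 = 121, 11^4 = 21, 11^8 = 97, 11^16 = 121, 11^32 = 21, 11^64 = 97
Test divisors in increasing order:
  k=1: 11^1 = 11 mod 172
  k=2: 11^2 = 121 mod 172
  k=3: 11^3 = 121 * 11 = 127 mod 172
  k=4: 11^4 = 21 mod 172
  k=6: 11^6 = 21 * 121 = 133 mod 172
  k=7: 11^7 = 21 * 121 * 11 = 87 mod 172
  k=12: 11^12 = 97 * 21 = 145 mod 172
  k=14: 11^14 = 97 * 21 * 121 = 1 mod 172  <- first divisor giving 1
Order = 14

14


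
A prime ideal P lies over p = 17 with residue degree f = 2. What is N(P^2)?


N(P^a) = p^(a*f)
= 17^(2*2)
= 17^4
= 83521

83521


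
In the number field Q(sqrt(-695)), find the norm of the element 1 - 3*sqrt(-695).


N(a + b*sqrt(d)) = a^2 - d*b^2
= (1)^2 - (-695)*(-3)^2
= 1 + 6255
= 6256

6256


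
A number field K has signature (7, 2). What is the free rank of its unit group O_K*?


By Dirichlet's unit theorem:
rank = r1 + r2 - 1
= 7 + 2 - 1
= 8

8


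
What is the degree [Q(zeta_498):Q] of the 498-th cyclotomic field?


The degree equals Euler's totient phi(498).
498 = 2 * 3 * 83
phi(498) = 164

164


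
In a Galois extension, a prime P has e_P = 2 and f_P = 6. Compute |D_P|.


|D_P| = e * f
= 2 * 6
= 12

12


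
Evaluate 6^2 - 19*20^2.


x^2 - d*y^2
= 6^2 - 19*20^2
= 36 - 7600
= -7564

-7564


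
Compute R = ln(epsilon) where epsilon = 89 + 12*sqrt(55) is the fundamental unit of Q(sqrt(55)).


epsilon = 89 + 12*sqrt(55)
= 177.9944
R = ln(177.9944)
= 5.1818

5.1818


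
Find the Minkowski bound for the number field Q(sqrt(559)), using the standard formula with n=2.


d = 559, d mod 4 = 3, so disc(K) = 4d = 2236; |disc(K)| = 2236
Real quadratic field, so n = 2, s = r2 = 0, r1 = 2
M = (n!/n^n) * (4/pi)^s * sqrt(|disc(K)|) = (2!/2^2) * (4/pi)^0 * sqrt(2236)
= 0.5 * 1.000000 * 47.286362
= 23.6432

23.6432


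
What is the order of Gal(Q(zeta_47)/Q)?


|Gal(Q(zeta_47)/Q)| = phi(47)
= 46

46


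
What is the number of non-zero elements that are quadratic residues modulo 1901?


For prime p, the number of non-zero quadratic residues is (p-1)/2.
= (1901-1)/2
= 950

950


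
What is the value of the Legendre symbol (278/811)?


p = 811 is prime, so compute (278/811) with the reciprocity algorithm (Jacobi-symbol steps: pull out 2s via (2/n), flip via reciprocity, reduce):
  pull out 2: (2/811) = -1  (since 811 mod 8 = 3)
  reciprocity: (139/811) -> -(811/139)
  reduce: (116/139)
  pull out 2: (2/139) = -1  (since 139 mod 8 = 3)
  pull out 2: (2/139) = -1  (since 139 mod 8 = 3)
  reciprocity: (29/139) -> +(139/29)
  reduce: (23/29)
  reciprocity: (23/29) -> +(29/23)
  reduce: (6/23)
  pull out 2: (2/23) = +1  (since 23 mod 8 = 7)
  reciprocity: (3/23) -> -(23/3)
  reduce: (2/3)
  pull out 2: (2/3) = -1  (since 3 mod 8 = 3)
  (1/3) = 1
Product of signs = 1
(278/811) = 1

1


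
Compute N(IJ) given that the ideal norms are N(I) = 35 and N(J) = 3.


N(IJ) = N(I) * N(J)
= 35 * 3
= 105

105


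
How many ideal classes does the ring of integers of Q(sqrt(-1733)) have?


K = Q(sqrt(-1733)). d mod 4 = 3, so D = disc(K) = 4d = -6932
h(K) equals the number of primitive reduced positive-definite forms (a, b, c) = a*x^2 + b*x*y + c*y^2 with b^2 - 4ac = D,
where reduced means |b| <= a <= c, with b >= 0 whenever |b| = a or a = c, and primitive means gcd(a, b, c) = 1.
Reduced forces 3a^2 <= |D| = 6932, so 1 <= a <= 48; b must have the parity of D, and c = (b^2 - D)/(4a) must be an integer >= a.
Enumerate a = 1..48, b in [-a, a]:
  a=1: (1, 0, 1733)  [1]
  a=2: (2, 2, 867)  [1]
  a=3: (3, -2, 578), (3, 2, 578)  [2]
  a=4..5: none
  a=6: (6, -2, 289), (6, 2, 289)  [2]
  a=7..8: none
  a=9: (9, -4, 193), (9, 4, 193)  [2]
  a=10: none
  a=11: (11, -8, 159), (11, 8, 159)  [2]
  a=12: none
  a=13: (13, -6, 134), (13, 6, 134)  [2]
  a=14..16: none
  a=17: (17, -2, 102), (17, 2, 102)  [2]
  a=18: (18, -14, 99), (18, 14, 99)  [2]
  a=19..21: none
  a=22: (22, -14, 81), (22, 14, 81)  [2]
  a=23..25: none
  a=26: (26, -6, 67), (26, 6, 67)  [2]
  a=27: (27, -14, 66), (27, 14, 66)  [2]
  a=28: none
  a=29: (29, -12, 61), (29, 12, 61)  [2]
  a=30..32: none
  a=33: (33, -14, 54), (33, -8, 53), (33, 8, 53), (33, 14, 54)  [4]
  a=34: (34, -2, 51), (34, 2, 51)  [2]
  a=35..38: none
  a=39: (39, -32, 51), (39, -20, 47), (39, 20, 47), (39, 32, 51)  [4]
  a=40..48: none
Total reduced forms: 1 + 1 + 2 + 2 + 2 + 2 + 2 + 2 + 2 + 2 + 2 + 2 + 2 + 4 + 2 + 4 = 34
h = 34

34


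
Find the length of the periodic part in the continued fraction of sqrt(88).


Run the CF algorithm for sqrt(88).
a_0 = floor(sqrt(88)) = 9; set m_0=0, q_0=1.
Recurrence: m' = q*a - m,  q' = (d - m'^2)/q,  a' = floor((a_0 + m')/q').
  step 1: m=9, q=7, a=2
  step 2: m=5, q=9, a=1
  step 3: m=4, q=8, a=1
  step 4: m=4, q=9, a=1
  step 5: m=5, q=7, a=2
  step 6: m=9, q=1, a=18
a_6 = 2*a_0 = 18, so the period closes here.
sqrt(88) = [9; 2, 1, 1, 1, 2, 18]
Period length = 6

6


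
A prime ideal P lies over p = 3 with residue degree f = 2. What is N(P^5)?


N(P^a) = p^(a*f)
= 3^(5*2)
= 3^10
= 59049

59049


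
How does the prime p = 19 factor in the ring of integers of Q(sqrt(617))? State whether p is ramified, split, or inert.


K = Q(sqrt(617)). Since d mod 4 = 1, disc(K) = 617.
Check p | disc: 617 mod 19 = 9.
p does not divide disc. Compute Legendre symbol (d/p):
9^((19-1)/2) mod 19 = 1
(d/p) = 1, so p splits: (p) = P*P' with e=1, f=1, g=2.
Therefore p is split.

split


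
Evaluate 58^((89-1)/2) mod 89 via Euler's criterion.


p = 89 is prime and the exponent is (p-1)/2 = 44, so by Euler's criterion 58^44 = (58/89) = +1 or -1 mod 89.
Compute by square-and-multiply:
  44 = 32 + 8 + 4 (binary 101100)
  Repeated squaring mod 89: 58^1 = 58, 58^2 = 71, 58^4 = 57, 58^8 = 45, 58^16 = 67, 58^32 = 39
  58^44 = 58^32 * 58^8 * 58^4 = 39 * 45 * 57 mod 89
    39 * 45 = 1755 = 64 mod 89
    64 * 57 = 3648 = 88 mod 89
  58^44 = 88 mod 89
Result 88 = p - 1 = -1 mod 89: 58 is a quadratic non-residue mod 89. As a residue in [0, p-1] the value is 88.
58^44 mod 89 = 88

88


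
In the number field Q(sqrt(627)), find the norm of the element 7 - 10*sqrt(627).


N(a + b*sqrt(d)) = a^2 - d*b^2
= (7)^2 - (627)*(-10)^2
= 49 - 62700
= -62651

-62651


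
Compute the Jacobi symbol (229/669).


Compute (229/669) via quadratic reciprocity:
  reciprocity: (229/669) -> +(669/229)
  reduce: (211/229)
  reciprocity: (211/229) -> +(229/211)
  reduce: (18/211)
  pull out 2: (2/211) = -1  (since 211 mod 8 = 3)
  reciprocity: (9/211) -> +(211/9)
  reduce: (4/9)
  pull out 2: (2/9) = +1  (since 9 mod 8 = 1)
  pull out 2: (2/9) = +1  (since 9 mod 8 = 1)
  (1/9) = 1
Product of signs = -1

-1


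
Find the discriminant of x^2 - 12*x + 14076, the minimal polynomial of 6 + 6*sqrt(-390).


The element 6 + 6*sqrt(-390) has minimal polynomial:
x^2 - 12*x + 14076
Discriminant = (-12)^2 - 4*(14076)
= 144 - 56304
= -56160

-56160


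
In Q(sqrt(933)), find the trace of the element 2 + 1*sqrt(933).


Tr(a + b*sqrt(d)) = (a + b*sqrt(d)) + (a - b*sqrt(d)) = 2a
= 2 * (2)
= 4

4


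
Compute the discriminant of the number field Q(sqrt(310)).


For K = Q(sqrt(d)) with d squarefree: disc(K) = d if d = 1 mod 4, and disc(K) = 4d if d = 2 or 3 mod 4.
Here d = 310, and d mod 4 = 2.
d = 2 mod 4, not 1 (O_K = Z[sqrt(d)]), so disc(K) = 4d = 4 * (310) = 1240

1240


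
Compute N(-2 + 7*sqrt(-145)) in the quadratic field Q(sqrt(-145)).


N(a + b*sqrt(d)) = a^2 - d*b^2
= (-2)^2 - (-145)*(7)^2
= 4 + 7105
= 7109

7109


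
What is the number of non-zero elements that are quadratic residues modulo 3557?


For prime p, the number of non-zero quadratic residues is (p-1)/2.
= (3557-1)/2
= 1778

1778


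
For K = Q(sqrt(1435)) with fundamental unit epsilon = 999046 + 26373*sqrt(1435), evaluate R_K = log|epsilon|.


epsilon = 999046 + 26373*sqrt(1435)
= 1.9981e+06
R = ln(1.9981e+06)
= 14.5077

14.5077


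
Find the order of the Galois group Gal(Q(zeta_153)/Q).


|Gal(Q(zeta_153)/Q)| = phi(153)
= 96

96


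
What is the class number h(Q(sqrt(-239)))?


K = Q(sqrt(-239)). d mod 4 = 1, so D = disc(K) = d = -239
h(K) equals the number of primitive reduced positive-definite forms (a, b, c) = a*x^2 + b*x*y + c*y^2 with b^2 - 4ac = D,
where reduced means |b| <= a <= c, with b >= 0 whenever |b| = a or a = c, and primitive means gcd(a, b, c) = 1.
Reduced forces 3a^2 <= |D| = 239, so 1 <= a <= 8; b must have the parity of D, and c = (b^2 - D)/(4a) must be an integer >= a.
Enumerate a = 1..8, b in [-a, a]:
  a=1: (1, 1, 60)  [1]
  a=2: (2, -1, 30), (2, 1, 30)  [2]
  a=3: (3, -1, 20), (3, 1, 20)  [2]
  a=4: (4, -1, 15), (4, 1, 15)  [2]
  a=5: (5, -1, 12), (5, 1, 12)  [2]
  a=6: (6, -5, 11), (6, -1, 10), (6, 1, 10), (6, 5, 11)  [4]
  a=7: none
  a=8: (8, -7, 9), (8, 7, 9)  [2]
Total reduced forms: 1 + 2 + 2 + 2 + 2 + 4 + 2 = 15
h = 15

15


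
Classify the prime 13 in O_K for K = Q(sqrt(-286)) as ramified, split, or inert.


K = Q(sqrt(-286)). Since d mod 4 = 2, disc(K) = -1144.
Check p | disc: -1144 mod 13 = 0.
p divides disc, so p ramifies: (p) = P^2 with e=2, f=1, g=1.
Therefore p is ramified.

ramified


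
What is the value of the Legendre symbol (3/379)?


p = 379 is prime, so compute (3/379) with the reciprocity algorithm (Jacobi-symbol steps: pull out 2s via (2/n), flip via reciprocity, reduce):
  reciprocity: (3/379) -> -(379/3)
  reduce: (1/3)
  (1/3) = 1
Product of signs = -1
(3/379) = -1

-1


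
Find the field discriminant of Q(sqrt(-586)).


For K = Q(sqrt(d)) with d squarefree: disc(K) = d if d = 1 mod 4, and disc(K) = 4d if d = 2 or 3 mod 4.
Here d = -586, and d mod 4 = 2.
d = 2 mod 4, not 1 (O_K = Z[sqrt(d)]), so disc(K) = 4d = 4 * (-586) = -2344

-2344


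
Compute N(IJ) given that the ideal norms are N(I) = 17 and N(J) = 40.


N(IJ) = N(I) * N(J)
= 17 * 40
= 680

680


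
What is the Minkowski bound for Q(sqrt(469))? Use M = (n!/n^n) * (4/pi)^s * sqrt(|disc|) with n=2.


d = 469, d mod 4 = 1, so disc(K) = d = 469; |disc(K)| = 469
Real quadratic field, so n = 2, s = r2 = 0, r1 = 2
M = (n!/n^n) * (4/pi)^s * sqrt(|disc(K)|) = (2!/2^2) * (4/pi)^0 * sqrt(469)
= 0.5 * 1.000000 * 21.656408
= 10.8282

10.8282


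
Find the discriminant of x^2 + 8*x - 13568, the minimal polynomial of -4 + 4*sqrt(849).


The element -4 + 4*sqrt(849) has minimal polynomial:
x^2 + 8*x - 13568
Discriminant = (8)^2 - 4*(-13568)
= 64 + 54272
= 54336

54336


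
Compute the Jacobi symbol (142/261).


Compute (142/261) via quadratic reciprocity:
  pull out 2: (2/261) = -1  (since 261 mod 8 = 5)
  reciprocity: (71/261) -> +(261/71)
  reduce: (48/71)
  pull out 2: (2/71) = +1  (since 71 mod 8 = 7)
  pull out 2: (2/71) = +1  (since 71 mod 8 = 7)
  pull out 2: (2/71) = +1  (since 71 mod 8 = 7)
  pull out 2: (2/71) = +1  (since 71 mod 8 = 7)
  reciprocity: (3/71) -> -(71/3)
  reduce: (2/3)
  pull out 2: (2/3) = -1  (since 3 mod 8 = 3)
  (1/3) = 1
Product of signs = -1

-1


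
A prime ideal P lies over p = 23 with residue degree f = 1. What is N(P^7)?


N(P^a) = p^(a*f)
= 23^(7*1)
= 23^7
= 3404825447

3404825447


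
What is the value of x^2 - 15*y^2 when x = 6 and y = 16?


x^2 - d*y^2
= 6^2 - 15*16^2
= 36 - 3840
= -3804

-3804


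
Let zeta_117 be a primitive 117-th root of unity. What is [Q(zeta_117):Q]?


The degree equals Euler's totient phi(117).
117 = 3^2 * 13
phi(117) = 72

72


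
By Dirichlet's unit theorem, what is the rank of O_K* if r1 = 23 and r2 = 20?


By Dirichlet's unit theorem:
rank = r1 + r2 - 1
= 23 + 20 - 1
= 42

42


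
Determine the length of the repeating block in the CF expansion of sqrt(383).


Run the CF algorithm for sqrt(383).
a_0 = floor(sqrt(383)) = 19; set m_0=0, q_0=1.
Recurrence: m' = q*a - m,  q' = (d - m'^2)/q,  a' = floor((a_0 + m')/q').
  step 1: m=19, q=22, a=1
  step 2: m=3, q=17, a=1
  step 3: m=14, q=11, a=3
  step 4: m=19, q=2, a=19
  step 5: m=19, q=11, a=3
  step 6: m=14, q=17, a=1
  step 7: m=3, q=22, a=1
  step 8: m=19, q=1, a=38
a_8 = 2*a_0 = 38, so the period closes here.
sqrt(383) = [19; 1, 1, 3, 19, 3, 1, 1, 38]
Period length = 8

8


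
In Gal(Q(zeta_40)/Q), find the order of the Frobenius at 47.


The Frobenius at p in Gal(Q(zeta_n)/Q) = (Z/nZ)* is the class of p, so its order is ord_40(47), the smallest k >= 1 with 47^k = 1 mod 40.
n = 40 = 2^3 * 5, phi(40) = 16; the order divides phi(n).
Divisors of 16: 1, 2, 4, 8, 16
Repeated squaring mod 40: 47^1 = 7, 47^2 = 9, 47^4 = 1, 47^8 = 1, 47^16 = 1
Test divisors in increasing order:
  k=1: 47^1 = 7 mod 40
  k=2: 47^2 = 9 mod 40
  k=4: 47^4 = 1 mod 40  <- first divisor giving 1
Order = 4

4


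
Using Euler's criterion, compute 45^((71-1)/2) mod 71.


p = 71 is prime and the exponent is (p-1)/2 = 35, so by Euler's criterion 45^35 = (45/71) = +1 or -1 mod 71.
Compute by square-and-multiply:
  35 = 32 + 2 + 1 (binary 100011)
  Repeated squaring mod 71: 45^1 = 45, 45^2 = 37, 45^4 = 20, 45^8 = 45, 45^16 = 37, 45^32 = 20
  45^35 = 45^32 * 45^2 * 45^1 = 20 * 37 * 45 mod 71
    20 * 37 = 740 = 30 mod 71
    30 * 45 = 1350 = 1 mod 71
  45^35 = 1 mod 71
Result 1: 45 is a quadratic residue mod 71.
45^35 mod 71 = 1

1


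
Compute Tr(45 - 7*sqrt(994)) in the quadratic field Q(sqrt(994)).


Tr(a + b*sqrt(d)) = (a + b*sqrt(d)) + (a - b*sqrt(d)) = 2a
= 2 * (45)
= 90

90


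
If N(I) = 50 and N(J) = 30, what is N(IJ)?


N(IJ) = N(I) * N(J)
= 50 * 30
= 1500

1500


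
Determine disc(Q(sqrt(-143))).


For K = Q(sqrt(d)) with d squarefree: disc(K) = d if d = 1 mod 4, and disc(K) = 4d if d = 2 or 3 mod 4.
Here d = -143, and d mod 4 = 1.
d = 1 mod 4 (O_K = Z[(1+sqrt(d))/2]), so disc(K) = d = -143

-143


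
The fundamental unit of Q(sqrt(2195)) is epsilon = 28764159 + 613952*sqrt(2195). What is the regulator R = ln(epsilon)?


epsilon = 28764159 + 613952*sqrt(2195)
= 5.7528e+07
R = ln(5.7528e+07)
= 17.8678

17.8678


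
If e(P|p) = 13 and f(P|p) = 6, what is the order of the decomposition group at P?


|D_P| = e * f
= 13 * 6
= 78

78


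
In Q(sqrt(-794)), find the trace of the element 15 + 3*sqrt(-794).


Tr(a + b*sqrt(d)) = (a + b*sqrt(d)) + (a - b*sqrt(d)) = 2a
= 2 * (15)
= 30

30


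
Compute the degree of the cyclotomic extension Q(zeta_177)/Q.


The degree equals Euler's totient phi(177).
177 = 3 * 59
phi(177) = 116

116


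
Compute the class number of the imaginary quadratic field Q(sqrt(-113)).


K = Q(sqrt(-113)). d mod 4 = 3, so D = disc(K) = 4d = -452
h(K) equals the number of primitive reduced positive-definite forms (a, b, c) = a*x^2 + b*x*y + c*y^2 with b^2 - 4ac = D,
where reduced means |b| <= a <= c, with b >= 0 whenever |b| = a or a = c, and primitive means gcd(a, b, c) = 1.
Reduced forces 3a^2 <= |D| = 452, so 1 <= a <= 12; b must have the parity of D, and c = (b^2 - D)/(4a) must be an integer >= a.
Enumerate a = 1..12, b in [-a, a]:
  a=1: (1, 0, 113)  [1]
  a=2: (2, 2, 57)  [1]
  a=3: (3, -2, 38), (3, 2, 38)  [2]
  a=4..5: none
  a=6: (6, -2, 19), (6, 2, 19)  [2]
  a=7..8: none
  a=9: (9, -4, 13), (9, 4, 13)  [2]
  a=10..12: none
Total reduced forms: 1 + 1 + 2 + 2 + 2 = 8
h = 8

8


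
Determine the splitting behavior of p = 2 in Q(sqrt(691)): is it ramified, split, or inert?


K = Q(sqrt(691)). Since d mod 4 = 3, disc(K) = 2764.
Check p | disc: 2764 mod 2 = 0.
p divides disc, so p ramifies: (p) = P^2 with e=2, f=1, g=1.
Therefore p is ramified.

ramified


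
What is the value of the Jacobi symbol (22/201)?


Compute (22/201) via quadratic reciprocity:
  pull out 2: (2/201) = +1  (since 201 mod 8 = 1)
  reciprocity: (11/201) -> +(201/11)
  reduce: (3/11)
  reciprocity: (3/11) -> -(11/3)
  reduce: (2/3)
  pull out 2: (2/3) = -1  (since 3 mod 8 = 3)
  (1/3) = 1
Product of signs = 1

1


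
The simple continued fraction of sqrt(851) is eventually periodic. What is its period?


Run the CF algorithm for sqrt(851).
a_0 = floor(sqrt(851)) = 29; set m_0=0, q_0=1.
Recurrence: m' = q*a - m,  q' = (d - m'^2)/q,  a' = floor((a_0 + m')/q').
  step 1: m=29, q=10, a=5
  step 2: m=21, q=41, a=1
  step 3: m=20, q=11, a=4
  step 4: m=24, q=25, a=2
  step 5: m=26, q=7, a=7
  step 6: m=23, q=46, a=1
  step 7: m=23, q=7, a=7
  step 8: m=26, q=25, a=2
  step 9: m=24, q=11, a=4
  step 10: m=20, q=41, a=1
  step 11: m=21, q=10, a=5
  step 12: m=29, q=1, a=58
a_12 = 2*a_0 = 58, so the period closes here.
sqrt(851) = [29; 5, 1, 4, 2, 7, 1, 7, 2, 4, 1, 5, 58]
Period length = 12

12


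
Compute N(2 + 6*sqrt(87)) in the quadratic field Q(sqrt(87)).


N(a + b*sqrt(d)) = a^2 - d*b^2
= (2)^2 - (87)*(6)^2
= 4 - 3132
= -3128

-3128


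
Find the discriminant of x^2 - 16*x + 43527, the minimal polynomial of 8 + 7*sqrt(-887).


The element 8 + 7*sqrt(-887) has minimal polynomial:
x^2 - 16*x + 43527
Discriminant = (-16)^2 - 4*(43527)
= 256 - 174108
= -173852

-173852


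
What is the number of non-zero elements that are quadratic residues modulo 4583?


For prime p, the number of non-zero quadratic residues is (p-1)/2.
= (4583-1)/2
= 2291

2291


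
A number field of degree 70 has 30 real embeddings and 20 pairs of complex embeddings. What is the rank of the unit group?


By Dirichlet's unit theorem:
rank = r1 + r2 - 1
= 30 + 20 - 1
= 49

49


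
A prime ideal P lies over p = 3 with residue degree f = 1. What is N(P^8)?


N(P^a) = p^(a*f)
= 3^(8*1)
= 3^8
= 6561

6561


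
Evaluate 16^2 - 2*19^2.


x^2 - d*y^2
= 16^2 - 2*19^2
= 256 - 722
= -466

-466


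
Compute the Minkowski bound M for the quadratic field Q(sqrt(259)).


d = 259, d mod 4 = 3, so disc(K) = 4d = 1036; |disc(K)| = 1036
Real quadratic field, so n = 2, s = r2 = 0, r1 = 2
M = (n!/n^n) * (4/pi)^s * sqrt(|disc(K)|) = (2!/2^2) * (4/pi)^0 * sqrt(1036)
= 0.5 * 1.000000 * 32.186954
= 16.0935

16.0935


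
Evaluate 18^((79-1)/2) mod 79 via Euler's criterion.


p = 79 is prime and the exponent is (p-1)/2 = 39, so by Euler's criterion 18^39 = (18/79) = +1 or -1 mod 79.
Compute by square-and-multiply:
  39 = 32 + 4 + 2 + 1 (binary 100111)
  Repeated squaring mod 79: 18^1 = 18, 18^2 = 8, 18^4 = 64, 18^8 = 67, 18^16 = 65, 18^32 = 38
  18^39 = 18^32 * 18^4 * 18^2 * 18^1 = 38 * 64 * 8 * 18 mod 79
    38 * 64 = 2432 = 62 mod 79
    62 * 8 = 496 = 22 mod 79
    22 * 18 = 396 = 1 mod 79
  18^39 = 1 mod 79
Result 1: 18 is a quadratic residue mod 79.
18^39 mod 79 = 1

1


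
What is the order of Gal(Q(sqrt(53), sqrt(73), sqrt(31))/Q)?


The 3 square roots of distinct primes are multiplicatively independent over Q,
so [K:Q] = 2^3 and Gal(K/Q) is isomorphic to (Z/2Z)^3.
|Gal| = 2^3 = 8

8


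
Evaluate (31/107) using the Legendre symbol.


p = 107 is prime, so compute (31/107) with the reciprocity algorithm (Jacobi-symbol steps: pull out 2s via (2/n), flip via reciprocity, reduce):
  reciprocity: (31/107) -> -(107/31)
  reduce: (14/31)
  pull out 2: (2/31) = +1  (since 31 mod 8 = 7)
  reciprocity: (7/31) -> -(31/7)
  reduce: (3/7)
  reciprocity: (3/7) -> -(7/3)
  reduce: (1/3)
  (1/3) = 1
Product of signs = -1
(31/107) = -1

-1


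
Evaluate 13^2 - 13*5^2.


x^2 - d*y^2
= 13^2 - 13*5^2
= 169 - 325
= -156

-156


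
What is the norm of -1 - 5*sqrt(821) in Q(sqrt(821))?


N(a + b*sqrt(d)) = a^2 - d*b^2
= (-1)^2 - (821)*(-5)^2
= 1 - 20525
= -20524

-20524


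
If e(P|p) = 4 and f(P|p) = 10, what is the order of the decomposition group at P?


|D_P| = e * f
= 4 * 10
= 40

40


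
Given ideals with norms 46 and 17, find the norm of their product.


N(IJ) = N(I) * N(J)
= 46 * 17
= 782

782


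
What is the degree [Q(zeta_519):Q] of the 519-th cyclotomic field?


The degree equals Euler's totient phi(519).
519 = 3 * 173
phi(519) = 344

344


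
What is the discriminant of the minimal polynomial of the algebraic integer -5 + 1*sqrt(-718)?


The element -5 + 1*sqrt(-718) has minimal polynomial:
x^2 + 10*x + 743
Discriminant = (10)^2 - 4*(743)
= 100 - 2972
= -2872

-2872


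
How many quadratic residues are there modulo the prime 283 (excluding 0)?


For prime p, the number of non-zero quadratic residues is (p-1)/2.
= (283-1)/2
= 141

141


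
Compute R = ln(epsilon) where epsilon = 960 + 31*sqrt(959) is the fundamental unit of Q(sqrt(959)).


epsilon = 960 + 31*sqrt(959)
= 1919.9995
R = ln(1919.9995)
= 7.5601

7.5601


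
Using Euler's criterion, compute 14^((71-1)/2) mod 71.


p = 71 is prime and the exponent is (p-1)/2 = 35, so by Euler's criterion 14^35 = (14/71) = +1 or -1 mod 71.
Compute by square-and-multiply:
  35 = 32 + 2 + 1 (binary 100011)
  Repeated squaring mod 71: 14^1 = 14, 14^2 = 54, 14^4 = 5, 14^8 = 25, 14^16 = 57, 14^32 = 54
  14^35 = 14^32 * 14^2 * 14^1 = 54 * 54 * 14 mod 71
    54 * 54 = 2916 = 5 mod 71
    5 * 14 = 70 = 70 mod 71
  14^35 = 70 mod 71
Result 70 = p - 1 = -1 mod 71: 14 is a quadratic non-residue mod 71. As a residue in [0, p-1] the value is 70.
14^35 mod 71 = 70

70


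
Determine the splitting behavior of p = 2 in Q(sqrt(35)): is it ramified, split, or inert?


K = Q(sqrt(35)). Since d mod 4 = 3, disc(K) = 140.
Check p | disc: 140 mod 2 = 0.
p divides disc, so p ramifies: (p) = P^2 with e=2, f=1, g=1.
Therefore p is ramified.

ramified


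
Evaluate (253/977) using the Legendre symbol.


p = 977 is prime, so compute (253/977) with the reciprocity algorithm (Jacobi-symbol steps: pull out 2s via (2/n), flip via reciprocity, reduce):
  reciprocity: (253/977) -> +(977/253)
  reduce: (218/253)
  pull out 2: (2/253) = -1  (since 253 mod 8 = 5)
  reciprocity: (109/253) -> +(253/109)
  reduce: (35/109)
  reciprocity: (35/109) -> +(109/35)
  reduce: (4/35)
  pull out 2: (2/35) = -1  (since 35 mod 8 = 3)
  pull out 2: (2/35) = -1  (since 35 mod 8 = 3)
  (1/35) = 1
Product of signs = -1
(253/977) = -1

-1


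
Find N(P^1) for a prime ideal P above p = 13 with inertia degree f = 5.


N(P^a) = p^(a*f)
= 13^(1*5)
= 13^5
= 371293

371293


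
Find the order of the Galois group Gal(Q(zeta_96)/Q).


|Gal(Q(zeta_96)/Q)| = phi(96)
= 32

32


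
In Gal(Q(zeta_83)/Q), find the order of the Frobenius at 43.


The Frobenius at p in Gal(Q(zeta_n)/Q) = (Z/nZ)* is the class of p, so its order is ord_83(43), the smallest k >= 1 with 43^k = 1 mod 83.
n = 83 = 83, phi(83) = 82; the order divides phi(n).
Divisors of 82: 1, 2, 41, 82
Repeated squaring mod 83: 43^1 = 43, 43^2 = 23, 43^4 = 31, 43^8 = 48, 43^16 = 63, 43^32 = 68, 43^64 = 59
Test divisors in increasing order:
  k=1: 43^1 = 43 mod 83
  k=2: 43^2 = 23 mod 83
  k=41: 43^41 = 68 * 48 * 43 = 82 mod 83
  k=82: 43^82 = 59 * 63 * 23 = 1 mod 83  <- first divisor giving 1
Order = 82

82


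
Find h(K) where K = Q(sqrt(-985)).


K = Q(sqrt(-985)). d mod 4 = 3, so D = disc(K) = 4d = -3940
h(K) equals the number of primitive reduced positive-definite forms (a, b, c) = a*x^2 + b*x*y + c*y^2 with b^2 - 4ac = D,
where reduced means |b| <= a <= c, with b >= 0 whenever |b| = a or a = c, and primitive means gcd(a, b, c) = 1.
Reduced forces 3a^2 <= |D| = 3940, so 1 <= a <= 36; b must have the parity of D, and c = (b^2 - D)/(4a) must be an integer >= a.
Enumerate a = 1..36, b in [-a, a]:
  a=1: (1, 0, 985)  [1]
  a=2: (2, 2, 493)  [1]
  a=3..4: none
  a=5: (5, 0, 197)  [1]
  a=6: none
  a=7: (7, -6, 142), (7, 6, 142)  [2]
  a=8..9: none
  a=10: (10, 10, 101)  [1]
  a=11: (11, -8, 91), (11, 8, 91)  [2]
  a=12: none
  a=13: (13, -8, 77), (13, 8, 77)  [2]
  a=14: (14, -6, 71), (14, 6, 71)  [2]
  a=15..16: none
  a=17: (17, -2, 58), (17, 2, 58)  [2]
  a=18..21: none
  a=22: (22, -14, 47), (22, 14, 47)  [2]
  a=23: (23, -4, 43), (23, 4, 43)  [2]
  a=24..25: none
  a=26: (26, -18, 41), (26, 18, 41)  [2]
  a=27..28: none
  a=29: (29, -2, 34), (29, 2, 34)  [2]
  a=30: none
  a=31: (31, -20, 35), (31, 20, 35)  [2]
  a=32..36: none
Total reduced forms: 1 + 1 + 1 + 2 + 1 + 2 + 2 + 2 + 2 + 2 + 2 + 2 + 2 + 2 = 24
h = 24

24


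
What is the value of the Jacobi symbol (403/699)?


Compute (403/699) via quadratic reciprocity:
  reciprocity: (403/699) -> -(699/403)
  reduce: (296/403)
  pull out 2: (2/403) = -1  (since 403 mod 8 = 3)
  pull out 2: (2/403) = -1  (since 403 mod 8 = 3)
  pull out 2: (2/403) = -1  (since 403 mod 8 = 3)
  reciprocity: (37/403) -> +(403/37)
  reduce: (33/37)
  reciprocity: (33/37) -> +(37/33)
  reduce: (4/33)
  pull out 2: (2/33) = +1  (since 33 mod 8 = 1)
  pull out 2: (2/33) = +1  (since 33 mod 8 = 1)
  (1/33) = 1
Product of signs = 1

1


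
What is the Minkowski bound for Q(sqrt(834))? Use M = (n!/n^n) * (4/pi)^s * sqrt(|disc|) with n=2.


d = 834, d mod 4 = 2, so disc(K) = 4d = 3336; |disc(K)| = 3336
Real quadratic field, so n = 2, s = r2 = 0, r1 = 2
M = (n!/n^n) * (4/pi)^s * sqrt(|disc(K)|) = (2!/2^2) * (4/pi)^0 * sqrt(3336)
= 0.5 * 1.000000 * 57.758116
= 28.8791

28.8791


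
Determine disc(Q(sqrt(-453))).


For K = Q(sqrt(d)) with d squarefree: disc(K) = d if d = 1 mod 4, and disc(K) = 4d if d = 2 or 3 mod 4.
Here d = -453, and d mod 4 = 3.
d = 3 mod 4, not 1 (O_K = Z[sqrt(d)]), so disc(K) = 4d = 4 * (-453) = -1812

-1812


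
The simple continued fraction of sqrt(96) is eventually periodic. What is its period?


Run the CF algorithm for sqrt(96).
a_0 = floor(sqrt(96)) = 9; set m_0=0, q_0=1.
Recurrence: m' = q*a - m,  q' = (d - m'^2)/q,  a' = floor((a_0 + m')/q').
  step 1: m=9, q=15, a=1
  step 2: m=6, q=4, a=3
  step 3: m=6, q=15, a=1
  step 4: m=9, q=1, a=18
a_4 = 2*a_0 = 18, so the period closes here.
sqrt(96) = [9; 1, 3, 1, 18]
Period length = 4

4


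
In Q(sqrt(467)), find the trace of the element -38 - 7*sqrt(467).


Tr(a + b*sqrt(d)) = (a + b*sqrt(d)) + (a - b*sqrt(d)) = 2a
= 2 * (-38)
= -76

-76


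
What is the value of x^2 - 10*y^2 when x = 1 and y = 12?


x^2 - d*y^2
= 1^2 - 10*12^2
= 1 - 1440
= -1439

-1439


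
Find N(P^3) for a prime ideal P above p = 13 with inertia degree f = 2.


N(P^a) = p^(a*f)
= 13^(3*2)
= 13^6
= 4826809

4826809


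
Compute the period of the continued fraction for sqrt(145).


Run the CF algorithm for sqrt(145).
a_0 = floor(sqrt(145)) = 12; set m_0=0, q_0=1.
Recurrence: m' = q*a - m,  q' = (d - m'^2)/q,  a' = floor((a_0 + m')/q').
  step 1: m=12, q=1, a=24
a_1 = 2*a_0 = 24, so the period closes here.
sqrt(145) = [12; 24]
Period length = 1

1


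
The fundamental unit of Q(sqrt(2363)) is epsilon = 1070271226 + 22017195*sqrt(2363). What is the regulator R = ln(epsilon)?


epsilon = 1070271226 + 22017195*sqrt(2363)
= 2.1405e+09
R = ln(2.1405e+09)
= 21.4843

21.4843


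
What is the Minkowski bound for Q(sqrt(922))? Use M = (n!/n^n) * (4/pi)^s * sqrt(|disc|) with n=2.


d = 922, d mod 4 = 2, so disc(K) = 4d = 3688; |disc(K)| = 3688
Real quadratic field, so n = 2, s = r2 = 0, r1 = 2
M = (n!/n^n) * (4/pi)^s * sqrt(|disc(K)|) = (2!/2^2) * (4/pi)^0 * sqrt(3688)
= 0.5 * 1.000000 * 60.728906
= 30.3645

30.3645


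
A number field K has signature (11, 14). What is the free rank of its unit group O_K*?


By Dirichlet's unit theorem:
rank = r1 + r2 - 1
= 11 + 14 - 1
= 24

24


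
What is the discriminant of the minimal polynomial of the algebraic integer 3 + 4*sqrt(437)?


The element 3 + 4*sqrt(437) has minimal polynomial:
x^2 - 6*x - 6983
Discriminant = (-6)^2 - 4*(-6983)
= 36 + 27932
= 27968

27968


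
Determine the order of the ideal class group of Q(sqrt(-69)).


K = Q(sqrt(-69)). d mod 4 = 3, so D = disc(K) = 4d = -276
h(K) equals the number of primitive reduced positive-definite forms (a, b, c) = a*x^2 + b*x*y + c*y^2 with b^2 - 4ac = D,
where reduced means |b| <= a <= c, with b >= 0 whenever |b| = a or a = c, and primitive means gcd(a, b, c) = 1.
Reduced forces 3a^2 <= |D| = 276, so 1 <= a <= 9; b must have the parity of D, and c = (b^2 - D)/(4a) must be an integer >= a.
Enumerate a = 1..9, b in [-a, a]:
  a=1: (1, 0, 69)  [1]
  a=2: (2, 2, 35)  [1]
  a=3: (3, 0, 23)  [1]
  a=4: none
  a=5: (5, -2, 14), (5, 2, 14)  [2]
  a=6: (6, 6, 13)  [1]
  a=7: (7, -2, 10), (7, 2, 10)  [2]
  a=8..9: none
Total reduced forms: 1 + 1 + 1 + 2 + 1 + 2 = 8
h = 8

8


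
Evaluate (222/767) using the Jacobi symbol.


Compute (222/767) via quadratic reciprocity:
  pull out 2: (2/767) = +1  (since 767 mod 8 = 7)
  reciprocity: (111/767) -> -(767/111)
  reduce: (101/111)
  reciprocity: (101/111) -> +(111/101)
  reduce: (10/101)
  pull out 2: (2/101) = -1  (since 101 mod 8 = 5)
  reciprocity: (5/101) -> +(101/5)
  reduce: (1/5)
  (1/5) = 1
Product of signs = 1

1


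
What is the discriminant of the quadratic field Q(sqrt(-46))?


For K = Q(sqrt(d)) with d squarefree: disc(K) = d if d = 1 mod 4, and disc(K) = 4d if d = 2 or 3 mod 4.
Here d = -46, and d mod 4 = 2.
d = 2 mod 4, not 1 (O_K = Z[sqrt(d)]), so disc(K) = 4d = 4 * (-46) = -184

-184


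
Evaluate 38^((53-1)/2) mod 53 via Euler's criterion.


p = 53 is prime and the exponent is (p-1)/2 = 26, so by Euler's criterion 38^26 = (38/53) = +1 or -1 mod 53.
Compute by square-and-multiply:
  26 = 16 + 8 + 2 (binary 11010)
  Repeated squaring mod 53: 38^1 = 38, 38^2 = 13, 38^4 = 10, 38^8 = 47, 38^16 = 36
  38^26 = 38^16 * 38^8 * 38^2 = 36 * 47 * 13 mod 53
    36 * 47 = 1692 = 49 mod 53
    49 * 13 = 637 = 1 mod 53
  38^26 = 1 mod 53
Result 1: 38 is a quadratic residue mod 53.
38^26 mod 53 = 1

1


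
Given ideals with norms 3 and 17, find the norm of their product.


N(IJ) = N(I) * N(J)
= 3 * 17
= 51

51


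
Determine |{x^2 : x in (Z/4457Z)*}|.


For prime p, the number of non-zero quadratic residues is (p-1)/2.
= (4457-1)/2
= 2228

2228


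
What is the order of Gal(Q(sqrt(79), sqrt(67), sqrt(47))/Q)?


The 3 square roots of distinct primes are multiplicatively independent over Q,
so [K:Q] = 2^3 and Gal(K/Q) is isomorphic to (Z/2Z)^3.
|Gal| = 2^3 = 8

8


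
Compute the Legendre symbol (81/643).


p = 643 is prime, so compute (81/643) with the reciprocity algorithm (Jacobi-symbol steps: pull out 2s via (2/n), flip via reciprocity, reduce):
  reciprocity: (81/643) -> +(643/81)
  reduce: (76/81)
  pull out 2: (2/81) = +1  (since 81 mod 8 = 1)
  pull out 2: (2/81) = +1  (since 81 mod 8 = 1)
  reciprocity: (19/81) -> +(81/19)
  reduce: (5/19)
  reciprocity: (5/19) -> +(19/5)
  reduce: (4/5)
  pull out 2: (2/5) = -1  (since 5 mod 8 = 5)
  pull out 2: (2/5) = -1  (since 5 mod 8 = 5)
  (1/5) = 1
Product of signs = 1
(81/643) = 1

1


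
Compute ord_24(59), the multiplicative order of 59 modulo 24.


We want ord_24(59), the smallest k >= 1 with 59^k = 1 mod 24.
n = 24 = 2^3 * 3, phi(24) = 8; the order divides phi(n).
Divisors of 8: 1, 2, 4, 8
Repeated squaring mod 24: 59^1 = 11, 59^2 = 1, 59^4 = 1, 59^8 = 1
Test divisors in increasing order:
  k=1: 59^1 = 11 mod 24
  k=2: 59^2 = 1 mod 24  <- first divisor giving 1
Order = 2

2


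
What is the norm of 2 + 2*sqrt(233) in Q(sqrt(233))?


N(a + b*sqrt(d)) = a^2 - d*b^2
= (2)^2 - (233)*(2)^2
= 4 - 932
= -928

-928


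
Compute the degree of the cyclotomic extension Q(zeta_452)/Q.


The degree equals Euler's totient phi(452).
452 = 2^2 * 113
phi(452) = 224

224


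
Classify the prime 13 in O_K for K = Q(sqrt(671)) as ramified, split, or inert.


K = Q(sqrt(671)). Since d mod 4 = 3, disc(K) = 2684.
Check p | disc: 2684 mod 13 = 6.
p does not divide disc. Compute Legendre symbol (d/p):
8^((13-1)/2) mod 13 = -1
(d/p) = -1, so p is inert: (p) stays prime with e=1, f=2, g=1.
Therefore p is inert.

inert


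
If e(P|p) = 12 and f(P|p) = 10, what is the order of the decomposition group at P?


|D_P| = e * f
= 12 * 10
= 120

120


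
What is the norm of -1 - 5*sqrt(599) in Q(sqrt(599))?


N(a + b*sqrt(d)) = a^2 - d*b^2
= (-1)^2 - (599)*(-5)^2
= 1 - 14975
= -14974

-14974


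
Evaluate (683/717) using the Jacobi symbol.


Compute (683/717) via quadratic reciprocity:
  reciprocity: (683/717) -> +(717/683)
  reduce: (34/683)
  pull out 2: (2/683) = -1  (since 683 mod 8 = 3)
  reciprocity: (17/683) -> +(683/17)
  reduce: (3/17)
  reciprocity: (3/17) -> +(17/3)
  reduce: (2/3)
  pull out 2: (2/3) = -1  (since 3 mod 8 = 3)
  (1/3) = 1
Product of signs = 1

1


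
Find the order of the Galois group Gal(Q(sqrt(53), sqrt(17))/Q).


The 2 square roots of distinct primes are multiplicatively independent over Q,
so [K:Q] = 2^2 and Gal(K/Q) is isomorphic to (Z/2Z)^2.
|Gal| = 2^2 = 4

4


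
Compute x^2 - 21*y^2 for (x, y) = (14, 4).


x^2 - d*y^2
= 14^2 - 21*4^2
= 196 - 336
= -140

-140


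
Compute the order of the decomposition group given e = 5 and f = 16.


|D_P| = e * f
= 5 * 16
= 80

80


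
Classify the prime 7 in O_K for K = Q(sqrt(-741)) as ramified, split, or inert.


K = Q(sqrt(-741)). Since d mod 4 = 3, disc(K) = -2964.
Check p | disc: -2964 mod 7 = 4.
p does not divide disc. Compute Legendre symbol (d/p):
1^((7-1)/2) mod 7 = 1
(d/p) = 1, so p splits: (p) = P*P' with e=1, f=1, g=2.
Therefore p is split.

split


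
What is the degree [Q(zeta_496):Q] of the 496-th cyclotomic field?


The degree equals Euler's totient phi(496).
496 = 2^4 * 31
phi(496) = 240

240


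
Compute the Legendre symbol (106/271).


p = 271 is prime, so compute (106/271) with the reciprocity algorithm (Jacobi-symbol steps: pull out 2s via (2/n), flip via reciprocity, reduce):
  pull out 2: (2/271) = +1  (since 271 mod 8 = 7)
  reciprocity: (53/271) -> +(271/53)
  reduce: (6/53)
  pull out 2: (2/53) = -1  (since 53 mod 8 = 5)
  reciprocity: (3/53) -> +(53/3)
  reduce: (2/3)
  pull out 2: (2/3) = -1  (since 3 mod 8 = 3)
  (1/3) = 1
Product of signs = 1
(106/271) = 1

1


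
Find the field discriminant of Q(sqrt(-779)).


For K = Q(sqrt(d)) with d squarefree: disc(K) = d if d = 1 mod 4, and disc(K) = 4d if d = 2 or 3 mod 4.
Here d = -779, and d mod 4 = 1.
d = 1 mod 4 (O_K = Z[(1+sqrt(d))/2]), so disc(K) = d = -779

-779


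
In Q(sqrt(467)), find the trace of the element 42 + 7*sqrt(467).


Tr(a + b*sqrt(d)) = (a + b*sqrt(d)) + (a - b*sqrt(d)) = 2a
= 2 * (42)
= 84

84


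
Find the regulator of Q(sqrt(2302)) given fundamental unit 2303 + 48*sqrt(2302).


epsilon = 2303 + 48*sqrt(2302)
= 4605.9998
R = ln(4605.9998)
= 8.4351

8.4351


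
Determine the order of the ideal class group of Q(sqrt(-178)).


K = Q(sqrt(-178)). d mod 4 = 2, so D = disc(K) = 4d = -712
h(K) equals the number of primitive reduced positive-definite forms (a, b, c) = a*x^2 + b*x*y + c*y^2 with b^2 - 4ac = D,
where reduced means |b| <= a <= c, with b >= 0 whenever |b| = a or a = c, and primitive means gcd(a, b, c) = 1.
Reduced forces 3a^2 <= |D| = 712, so 1 <= a <= 15; b must have the parity of D, and c = (b^2 - D)/(4a) must be an integer >= a.
Enumerate a = 1..15, b in [-a, a]:
  a=1: (1, 0, 178)  [1]
  a=2: (2, 0, 89)  [1]
  a=3..6: none
  a=7: (7, -4, 26), (7, 4, 26)  [2]
  a=8..10: none
  a=11: (11, -6, 17), (11, 6, 17)  [2]
  a=12: none
  a=13: (13, -4, 14), (13, 4, 14)  [2]
  a=14..15: none
Total reduced forms: 1 + 1 + 2 + 2 + 2 = 8
h = 8

8


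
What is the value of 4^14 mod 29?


p = 29 is prime and the exponent is (p-1)/2 = 14, so by Euler's criterion 4^14 = (4/29) = +1 or -1 mod 29.
Compute by square-and-multiply:
  14 = 8 + 4 + 2 (binary 1110)
  Repeated squaring mod 29: 4^1 = 4, 4^2 = 16, 4^4 = 24, 4^8 = 25
  4^14 = 4^8 * 4^4 * 4^2 = 25 * 24 * 16 mod 29
    25 * 24 = 600 = 20 mod 29
    20 * 16 = 320 = 1 mod 29
  4^14 = 1 mod 29
Result 1: 4 is a quadratic residue mod 29.
4^14 mod 29 = 1

1


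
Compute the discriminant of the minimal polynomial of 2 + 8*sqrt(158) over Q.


The element 2 + 8*sqrt(158) has minimal polynomial:
x^2 - 4*x - 10108
Discriminant = (-4)^2 - 4*(-10108)
= 16 + 40432
= 40448

40448


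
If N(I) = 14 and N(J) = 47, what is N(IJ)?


N(IJ) = N(I) * N(J)
= 14 * 47
= 658

658


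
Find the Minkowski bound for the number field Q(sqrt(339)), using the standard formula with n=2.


d = 339, d mod 4 = 3, so disc(K) = 4d = 1356; |disc(K)| = 1356
Real quadratic field, so n = 2, s = r2 = 0, r1 = 2
M = (n!/n^n) * (4/pi)^s * sqrt(|disc(K)|) = (2!/2^2) * (4/pi)^0 * sqrt(1356)
= 0.5 * 1.000000 * 36.823905
= 18.4120

18.4120


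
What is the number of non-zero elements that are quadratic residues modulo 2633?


For prime p, the number of non-zero quadratic residues is (p-1)/2.
= (2633-1)/2
= 1316

1316
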